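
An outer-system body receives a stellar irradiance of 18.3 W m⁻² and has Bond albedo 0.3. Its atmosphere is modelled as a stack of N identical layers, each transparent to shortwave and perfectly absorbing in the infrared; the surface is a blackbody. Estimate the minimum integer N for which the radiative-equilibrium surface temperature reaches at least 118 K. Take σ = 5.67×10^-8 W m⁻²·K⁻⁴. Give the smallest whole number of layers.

3

The effective emission temperature is T_e = [S(1−α)/(4σ)]^¼ = 86.69 K.
Need (N+1)T_e⁴ ≥ T_s⁴, i.e. N+1 ≥ (118/86.69)⁴ = 3.433.
So N ≥ 2.433; the smallest integer is N = 3.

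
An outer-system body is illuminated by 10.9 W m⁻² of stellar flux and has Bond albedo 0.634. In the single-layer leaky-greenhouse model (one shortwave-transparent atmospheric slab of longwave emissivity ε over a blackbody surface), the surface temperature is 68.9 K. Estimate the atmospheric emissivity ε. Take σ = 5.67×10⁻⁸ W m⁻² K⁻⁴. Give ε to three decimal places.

0.439

Effective temperature: T_e = [S(1−α)/(4σ)]^(1/4) = 64.76 K.
T_s⁴ = T_e⁴·2/(2−ε) → ε = 2 − 2(T_e/T_s)⁴ = 2 − 2·(64.76/68.9)⁴ = 0.4389.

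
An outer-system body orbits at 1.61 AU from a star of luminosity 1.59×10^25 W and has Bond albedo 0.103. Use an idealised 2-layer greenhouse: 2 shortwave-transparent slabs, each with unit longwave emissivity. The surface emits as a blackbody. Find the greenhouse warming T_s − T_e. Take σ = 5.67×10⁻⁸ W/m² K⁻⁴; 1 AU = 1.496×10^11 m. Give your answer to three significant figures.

30.5 K

Orbital distance: d = 1.61 AU = 2.409×10^11 m.
S = L/(4πd²) = 21.81 W/m².
Top-of-atmosphere balance: σT_e⁴ = S(1−α)/4 = 4.891 W/m² → T_e = 96.37 K.
T_s = (N+1)^(1/4)·T_e = 126.8 K.
So the greenhouse effect raises the surface by 126.8 − 96.37 = 30.46 K.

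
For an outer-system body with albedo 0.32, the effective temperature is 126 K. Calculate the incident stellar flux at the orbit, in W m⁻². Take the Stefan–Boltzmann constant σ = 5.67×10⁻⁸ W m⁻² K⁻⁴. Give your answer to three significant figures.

From S(1−α)/4 = σT⁴: S = 4σT⁴/(1−α).
The emitted flux is σT⁴ = 14.29 W m⁻².
S = 4·14.29/0.68 = 84.07 W m⁻².

84.1 W m⁻²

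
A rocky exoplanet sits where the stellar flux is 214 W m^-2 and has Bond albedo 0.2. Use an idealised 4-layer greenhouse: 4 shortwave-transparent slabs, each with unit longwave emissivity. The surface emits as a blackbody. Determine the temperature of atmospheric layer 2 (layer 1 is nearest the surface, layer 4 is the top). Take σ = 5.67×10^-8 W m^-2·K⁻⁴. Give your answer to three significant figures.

OLR = S(1−α)/4 = 42.80 W m^-2; the top layer radiates at T_e = 165.8 K.
In the N-layer model, layer k (counted from the surface) has T_k = (N+1−k)^(1/4)·T_e.
T_2 = (3)^(1/4)·165.8 = 218.1 K.

218 kelvin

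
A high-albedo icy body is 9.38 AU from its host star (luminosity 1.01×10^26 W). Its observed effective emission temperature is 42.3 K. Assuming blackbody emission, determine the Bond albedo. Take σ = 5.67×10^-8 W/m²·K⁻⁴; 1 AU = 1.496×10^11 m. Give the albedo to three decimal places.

0.822

Orbital distance: d = 9.38 AU = 1.403×10^12 m.
Flux at the orbit: S = L/(4πd²) = 1.01×10^26/(4π·(1.40×10^12)²) = 4.082 W/m².
Rearranging the radiative balance, α = 1 − 4σT⁴/S.
4σT⁴ = 4·5.67×10⁻⁸·(42.3)⁴ = 0.7261 W/m².
1−α = 0.7261/4.082 = 0.1779, so α = 0.8221.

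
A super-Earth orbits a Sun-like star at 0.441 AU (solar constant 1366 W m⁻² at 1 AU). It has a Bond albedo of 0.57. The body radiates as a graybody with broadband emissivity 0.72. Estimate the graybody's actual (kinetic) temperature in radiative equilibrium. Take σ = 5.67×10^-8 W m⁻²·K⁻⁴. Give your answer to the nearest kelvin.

369 K

Irradiance scales as 1/d², so S = 1366 W m⁻² × (1/0.441)² = 7024 W m⁻².
Absorbed flux (global mean): S(1−α)/4 = 7024·0.43/4 = 755.1 W m⁻².
Radiative balance εσT⁴ = 755.1 gives T = [755.1/(0.72·σ)]^(1/4) = 368.8 K.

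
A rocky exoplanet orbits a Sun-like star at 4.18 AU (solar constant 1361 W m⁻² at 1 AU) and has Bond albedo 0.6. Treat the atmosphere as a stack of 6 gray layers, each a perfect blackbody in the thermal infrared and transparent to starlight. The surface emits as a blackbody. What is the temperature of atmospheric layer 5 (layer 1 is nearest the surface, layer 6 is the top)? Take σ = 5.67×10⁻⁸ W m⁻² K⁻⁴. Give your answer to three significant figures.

129 K

Flux at the orbit: S = 1361/(4.18)² = 77.89 W m⁻².
Top-of-atmosphere balance: σT_e⁴ = S(1−α)/4 = 7.789 W m⁻² → T_e = 108.3 K.
In the N-layer model, layer k (counted from the surface) has T_k = (N+1−k)^(1/4)·T_e.
With k = 5: T_5 = (6+1−5)^¼·108.3 K = 128.7 K.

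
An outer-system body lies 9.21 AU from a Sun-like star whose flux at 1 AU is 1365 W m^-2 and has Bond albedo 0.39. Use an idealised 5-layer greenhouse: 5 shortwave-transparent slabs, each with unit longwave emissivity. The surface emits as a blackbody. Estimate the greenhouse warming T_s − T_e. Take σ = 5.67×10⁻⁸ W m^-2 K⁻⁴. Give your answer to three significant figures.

45.8 kelvin

Flux at the orbit: S = 1365/(9.21)² = 16.09 W m^-2.
The effective emission temperature is T_e = [S(1−α)/(4σ)]^¼ = 81.11 K.
T_s = (N+1)^(1/4)·T_e = 126.9 K.
Warming: T_s − T_e = 45.83 K.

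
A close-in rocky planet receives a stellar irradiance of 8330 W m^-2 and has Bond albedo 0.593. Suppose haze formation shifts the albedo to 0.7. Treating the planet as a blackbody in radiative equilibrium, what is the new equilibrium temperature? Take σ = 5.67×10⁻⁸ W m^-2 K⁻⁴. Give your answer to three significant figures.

T₂ = [S(1−α₂)/(4σ)]^(1/4) = [8330·0.3/(4σ)]^(1/4) = 324.0 K.

324 K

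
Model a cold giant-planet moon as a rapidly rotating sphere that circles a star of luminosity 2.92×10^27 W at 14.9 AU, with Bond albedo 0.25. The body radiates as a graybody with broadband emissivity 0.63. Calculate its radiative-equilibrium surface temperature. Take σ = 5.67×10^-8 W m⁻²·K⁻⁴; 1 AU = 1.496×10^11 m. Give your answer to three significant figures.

125 K

d = 14.9 × 1.496×10^11 m = 2.229×10^12 m.
Flux at the orbit: S = L/(4πd²) = 2.92×10^27/(4π·(2.23×10^12)²) = 46.77 W m⁻².
Averaging over the sphere, the absorbed flux is S(1−α)/4 = 8.769 W m⁻².
Radiative balance εσT⁴ = 8.769 gives T = [8.769/(0.63·σ)]^(1/4) = 125.2 K.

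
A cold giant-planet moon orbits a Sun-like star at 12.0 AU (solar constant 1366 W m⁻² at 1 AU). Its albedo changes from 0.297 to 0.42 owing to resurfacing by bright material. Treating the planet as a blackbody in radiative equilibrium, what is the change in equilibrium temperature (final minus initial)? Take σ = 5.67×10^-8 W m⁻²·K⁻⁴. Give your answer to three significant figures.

-3.46 kelvin

By the inverse-square law, S = 1366/12.0² = 9.486 W m⁻².
With α = 0.297, T₁ = 73.64 K.
Final:   T₂ = [S(1−0.42)/(4σ)]^(1/4) = 70.18 K.
ΔT = T₂ − T₁ = -3.457 K.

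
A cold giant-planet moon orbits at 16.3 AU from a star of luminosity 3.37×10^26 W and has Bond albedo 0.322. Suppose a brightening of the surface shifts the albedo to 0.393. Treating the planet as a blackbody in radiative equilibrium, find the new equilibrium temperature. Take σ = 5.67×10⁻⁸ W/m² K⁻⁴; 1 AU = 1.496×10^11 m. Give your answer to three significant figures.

58.9 kelvin

d = 16.3 × 1.496×10^11 m = 2.438×10^12 m.
Spreading L over a sphere of radius d: S = 3.37×10^26/(4π·2.44×10^12²) = 4.510 W/m².
With the new albedo, S(1−α₂)/4 = 0.6844 W/m², so T₂ = 58.94 K.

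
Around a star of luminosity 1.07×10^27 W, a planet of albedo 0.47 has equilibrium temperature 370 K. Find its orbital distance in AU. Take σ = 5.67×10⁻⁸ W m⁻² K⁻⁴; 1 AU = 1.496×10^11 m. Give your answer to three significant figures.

The flux needed for this T is 4σT⁴/(1−0.47) = 8020 W m⁻².
From L = 4πd²S, d = √(1.07×10^27/(4π·8020)) = 1.030×10^11 m = 0.6888 AU.

0.689 AU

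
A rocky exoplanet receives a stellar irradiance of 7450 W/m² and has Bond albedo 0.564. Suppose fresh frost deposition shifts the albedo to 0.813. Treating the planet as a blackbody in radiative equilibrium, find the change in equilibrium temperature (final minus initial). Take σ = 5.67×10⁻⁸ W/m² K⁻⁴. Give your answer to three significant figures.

-66.0 kelvin

Before: T₁ = [7450·0.436/(4σ)]^(1/4) = 345.9 K.
With α = 0.813, T₂ = 280.0 K.
ΔT = T₂ − T₁ = -65.98 K.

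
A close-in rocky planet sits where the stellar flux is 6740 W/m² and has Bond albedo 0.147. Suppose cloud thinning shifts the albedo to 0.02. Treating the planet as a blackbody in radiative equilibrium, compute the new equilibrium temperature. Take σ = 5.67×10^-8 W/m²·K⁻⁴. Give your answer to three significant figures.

413 K

T₂ = [S(1−α₂)/(4σ)]^(1/4) = [6740·0.98/(4σ)]^(1/4) = 413.1 K.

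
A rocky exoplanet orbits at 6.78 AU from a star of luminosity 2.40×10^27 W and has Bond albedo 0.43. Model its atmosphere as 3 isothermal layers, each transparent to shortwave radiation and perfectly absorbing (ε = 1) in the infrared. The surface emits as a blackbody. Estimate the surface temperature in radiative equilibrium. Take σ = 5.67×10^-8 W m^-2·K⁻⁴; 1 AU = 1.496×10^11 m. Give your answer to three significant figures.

Orbital distance: d = 6.78 AU = 1.014×10^12 m.
S = L/(4πd²) = 185.6 W m^-2.
The effective emission temperature is T_e = [S(1−α)/(4σ)]^¼ = 147.0 K.
With N = 3 opaque layers, T_s = (N+1)^(1/4)·T_e = 4^(1/4)·147.0 = 207.8 K.

208 K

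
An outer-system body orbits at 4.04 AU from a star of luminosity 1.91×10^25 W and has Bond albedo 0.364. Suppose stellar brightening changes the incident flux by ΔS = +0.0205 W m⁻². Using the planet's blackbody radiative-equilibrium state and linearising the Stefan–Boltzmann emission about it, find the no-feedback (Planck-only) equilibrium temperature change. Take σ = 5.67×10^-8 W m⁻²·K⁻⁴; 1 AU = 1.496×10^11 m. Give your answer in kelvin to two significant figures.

Orbital distance: d = 4.04 AU = 6.044×10^11 m.
Spreading L over a sphere of radius d: S = 1.91×10^25/(4π·6.04×10^11²) = 4.161 W m⁻².
Unperturbed T_e = [4.161·(1−0.364)/(4σ)]^¼ = 58.45 K.
Only a fraction (1−α) is absorbed and it's spread over 4πR², so ΔF = (1−α)ΔS/4 = 0.003260 W m⁻².
The Planck feedback parameter is 4σT_e³ = 0.04528 W m⁻²/K.
ΔT₀ = ΔF/λ_P = 0.003260/0.04528 = 0.0720 K.

0.072 K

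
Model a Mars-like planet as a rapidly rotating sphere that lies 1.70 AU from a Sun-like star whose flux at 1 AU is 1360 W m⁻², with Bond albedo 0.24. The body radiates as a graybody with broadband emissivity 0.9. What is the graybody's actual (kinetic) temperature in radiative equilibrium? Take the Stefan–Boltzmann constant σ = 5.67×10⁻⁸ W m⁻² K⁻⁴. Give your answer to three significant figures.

205 kelvin

Irradiance scales as 1/d², so S = 1360 W m⁻² × (1/1.70)² = 470.6 W m⁻².
Averaging over the sphere, the absorbed flux is S(1−α)/4 = 89.41 W m⁻².
Radiative balance εσT⁴ = 89.41 gives T = [89.41/(0.9·σ)]^(1/4) = 204.6 K.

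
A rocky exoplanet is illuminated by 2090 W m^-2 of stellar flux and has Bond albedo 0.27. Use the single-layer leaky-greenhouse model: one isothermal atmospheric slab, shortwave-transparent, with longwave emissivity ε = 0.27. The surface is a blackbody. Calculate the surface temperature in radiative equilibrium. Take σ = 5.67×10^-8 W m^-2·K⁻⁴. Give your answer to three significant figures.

The planet radiates to space at T_e = [S(1−α)/(4σ)]^(1/4) = 286.4 K.
Surface balance with a leaky layer gives σT_s⁴ = σT_e⁴·2/(2−ε), so T_s = T_e·[2/(2−0.27)]^(1/4) = 297.0 K.

297 K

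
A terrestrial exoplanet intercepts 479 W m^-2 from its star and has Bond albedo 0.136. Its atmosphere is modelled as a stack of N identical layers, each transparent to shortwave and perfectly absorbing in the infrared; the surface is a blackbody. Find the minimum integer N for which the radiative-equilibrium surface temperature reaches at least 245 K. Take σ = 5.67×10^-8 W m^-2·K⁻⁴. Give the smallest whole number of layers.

OLR = S(1−α)/4 = 103.5 W m^-2; the top layer radiates at T_e = 206.7 K.
Need (N+1)T_e⁴ ≥ T_s⁴, i.e. N+1 ≥ (245/206.7)⁴ = 1.975.
Rounding up, N = 1.

1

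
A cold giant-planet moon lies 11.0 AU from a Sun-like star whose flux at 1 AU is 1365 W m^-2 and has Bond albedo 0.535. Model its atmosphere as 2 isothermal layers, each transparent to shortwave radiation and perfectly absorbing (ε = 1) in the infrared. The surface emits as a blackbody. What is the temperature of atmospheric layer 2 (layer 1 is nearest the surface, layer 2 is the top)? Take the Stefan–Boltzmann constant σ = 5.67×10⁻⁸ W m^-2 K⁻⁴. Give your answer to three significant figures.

By the inverse-square law, S = 1365/11.0² = 11.28 W m^-2.
The effective emission temperature is T_e = [S(1−α)/(4σ)]^¼ = 69.35 K.
In the N-layer model, layer k (counted from the surface) has T_k = (N+1−k)^(1/4)·T_e.
With k = 2: T_2 = (2+1−2)^¼·69.35 K = 69.35 K.

69.3 K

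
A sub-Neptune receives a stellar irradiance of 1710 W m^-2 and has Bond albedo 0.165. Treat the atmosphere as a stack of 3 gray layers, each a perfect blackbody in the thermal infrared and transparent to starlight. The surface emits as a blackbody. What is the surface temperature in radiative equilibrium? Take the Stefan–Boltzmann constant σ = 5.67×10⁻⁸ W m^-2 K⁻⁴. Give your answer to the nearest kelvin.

398 K

OLR = S(1−α)/4 = 357.0 W m^-2; the top layer radiates at T_e = 281.7 K.
For an N-layer opaque stack, T_s⁴ = (N+1)T_e⁴, hence T_s = (4)^(1/4)×281.7 K = 398.4 K.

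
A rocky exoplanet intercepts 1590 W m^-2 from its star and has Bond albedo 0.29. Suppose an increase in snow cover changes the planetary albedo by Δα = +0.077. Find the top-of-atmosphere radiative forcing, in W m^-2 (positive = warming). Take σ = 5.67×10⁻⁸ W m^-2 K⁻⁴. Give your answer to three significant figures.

-30.6 W m^-2

TOA radiative forcing: ΔF = −S·Δα/4 = −1590·(+0.077)/4 = -30.61 W m^-2.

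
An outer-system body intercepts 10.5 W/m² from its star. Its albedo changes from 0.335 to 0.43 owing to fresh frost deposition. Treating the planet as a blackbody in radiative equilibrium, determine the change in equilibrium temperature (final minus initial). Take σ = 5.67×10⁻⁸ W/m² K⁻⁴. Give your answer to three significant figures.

Initial: T₁ = [S(1−0.335)/(4σ)]^(1/4) = 74.49 K.
Final:   T₂ = [S(1−0.43)/(4σ)]^(1/4) = 71.67 K.
ΔT = T₂ − T₁ = -2.816 K.

-2.82 K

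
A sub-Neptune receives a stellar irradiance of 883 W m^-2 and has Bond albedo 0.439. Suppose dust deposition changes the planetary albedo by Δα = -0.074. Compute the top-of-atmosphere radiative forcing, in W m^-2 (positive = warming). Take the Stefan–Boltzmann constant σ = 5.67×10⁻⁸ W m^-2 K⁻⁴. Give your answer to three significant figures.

TOA radiative forcing: ΔF = −S·Δα/4 = −883.0·(-0.074)/4 = 16.34 W m^-2.

16.3 W m^-2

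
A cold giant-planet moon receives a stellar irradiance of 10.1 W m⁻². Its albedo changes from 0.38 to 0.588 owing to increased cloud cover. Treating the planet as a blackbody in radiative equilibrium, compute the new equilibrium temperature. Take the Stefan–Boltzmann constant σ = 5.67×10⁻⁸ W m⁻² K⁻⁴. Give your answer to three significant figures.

65.4 K

T₂ = [S(1−α₂)/(4σ)]^(1/4) = [10.10·0.412/(4σ)]^(1/4) = 65.45 K.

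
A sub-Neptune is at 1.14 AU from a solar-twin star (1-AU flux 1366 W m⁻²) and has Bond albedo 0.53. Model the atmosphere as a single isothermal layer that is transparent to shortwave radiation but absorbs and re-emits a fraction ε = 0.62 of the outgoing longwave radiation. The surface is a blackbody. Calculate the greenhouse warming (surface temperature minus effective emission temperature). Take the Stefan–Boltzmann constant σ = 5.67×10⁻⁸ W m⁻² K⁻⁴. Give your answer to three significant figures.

By the inverse-square law, S = 1366/1.14² = 1051 W m⁻².
The planet radiates to space at T_e = [S(1−α)/(4σ)]^(1/4) = 216.0 K.
The surface balance (absorbed SW + ε·downward IR = σT_s⁴) with T_a⁴ = T_s⁴/2 reduces to T_s = T_e·[2/(2−ε)]^¼ = 237.0 K.
The atmosphere warms the surface by 21.00 K.

21.0 K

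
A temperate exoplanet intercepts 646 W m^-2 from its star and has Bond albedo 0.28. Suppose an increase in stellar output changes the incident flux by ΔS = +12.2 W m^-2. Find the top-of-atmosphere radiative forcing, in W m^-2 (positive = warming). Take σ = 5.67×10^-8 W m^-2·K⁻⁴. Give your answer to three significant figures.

2.20 W m^-2

Only a fraction (1−α) is absorbed and it's spread over 4πR², so ΔF = (1−α)ΔS/4 = 2.196 W m^-2.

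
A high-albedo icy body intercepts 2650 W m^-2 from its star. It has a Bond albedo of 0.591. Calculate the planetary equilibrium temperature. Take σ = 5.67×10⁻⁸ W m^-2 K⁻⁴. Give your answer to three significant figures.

263 K

The planet absorbs (1−α)S over its disc πR² and re-emits over 4πR², so the mean absorbed flux is (1−0.591)·2650/4 = 271.0 W m^-2.
In equilibrium σT⁴ equals this, so T = 262.9 K.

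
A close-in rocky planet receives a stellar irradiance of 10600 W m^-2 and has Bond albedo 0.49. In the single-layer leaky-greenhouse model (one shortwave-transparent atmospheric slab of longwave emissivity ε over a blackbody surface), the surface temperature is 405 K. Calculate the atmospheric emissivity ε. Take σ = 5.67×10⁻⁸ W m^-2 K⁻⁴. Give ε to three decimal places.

0.228

Effective temperature: T_e = [S(1−α)/(4σ)]^(1/4) = 392.9 K.
Inverting T_s⁴ = 2T_e⁴/(2−ε): (T_e/T_s)⁴ = 0.8860, so ε = 2(1 − 0.8860) = 0.2281.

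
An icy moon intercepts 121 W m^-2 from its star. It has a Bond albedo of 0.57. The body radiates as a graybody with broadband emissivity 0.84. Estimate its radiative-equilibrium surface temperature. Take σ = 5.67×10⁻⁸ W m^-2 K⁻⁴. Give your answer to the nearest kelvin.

Absorbed flux (global mean): S(1−α)/4 = 121.0·0.43/4 = 13.01 W m^-2.
Equating to εσT⁴ with ε = 0.84: T = (13.01/0.84σ)^(1/4) = 128.6 K.

129 K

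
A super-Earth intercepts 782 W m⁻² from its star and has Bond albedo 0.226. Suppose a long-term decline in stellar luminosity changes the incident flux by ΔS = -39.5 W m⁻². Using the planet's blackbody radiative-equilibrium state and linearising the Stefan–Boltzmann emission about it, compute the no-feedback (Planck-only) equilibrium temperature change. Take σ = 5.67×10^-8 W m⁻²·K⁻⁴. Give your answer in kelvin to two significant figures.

-2.9 K

Unperturbed T_e = [782.0·(1−0.226)/(4σ)]^¼ = 227.3 K.
Only a fraction (1−α) is absorbed and it's spread over 4πR², so ΔF = (1−α)ΔS/4 = -7.643 W m⁻².
Linearising σT⁴ gives d(σT⁴)/dT = 4σT_e³ = 2.663 W m⁻² per K.
ΔT₀ = ΔF/λ_P = -7.643/2.663 = -2.87 K.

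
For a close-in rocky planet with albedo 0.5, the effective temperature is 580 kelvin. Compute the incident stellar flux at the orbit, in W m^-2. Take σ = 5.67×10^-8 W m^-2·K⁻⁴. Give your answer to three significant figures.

Invert the energy balance for S: S = 4σT⁴/(1−α).
The emitted flux is σT⁴ = 6416 W m^-2.
S = 4·6416/0.5 = 51330 W m^-2.

51300 W m^-2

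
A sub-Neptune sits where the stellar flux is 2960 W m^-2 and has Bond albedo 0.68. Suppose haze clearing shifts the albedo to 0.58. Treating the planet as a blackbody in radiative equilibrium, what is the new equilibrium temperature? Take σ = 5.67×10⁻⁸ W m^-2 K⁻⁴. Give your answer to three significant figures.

272 K

New equilibrium: T₂ = [(1−0.58)·2960/(4σ)]^(1/4) = 272.1 K.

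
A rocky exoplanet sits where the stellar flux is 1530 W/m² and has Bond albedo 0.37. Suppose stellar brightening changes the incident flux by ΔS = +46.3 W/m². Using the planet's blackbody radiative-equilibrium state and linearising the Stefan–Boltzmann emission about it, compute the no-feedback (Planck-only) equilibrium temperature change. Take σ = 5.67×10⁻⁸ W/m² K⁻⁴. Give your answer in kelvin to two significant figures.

The baseline emission temperature is T_e = 255.3 K.
Only a fraction (1−α) is absorbed and it's spread over 4πR², so ΔF = (1−α)ΔS/4 = 7.292 W/m².
Linearising σT⁴ gives d(σT⁴)/dT = 4σT_e³ = 3.775 W/m² per K.
So ΔT₀ = 7.292/3.775 = 1.93 K.

1.9 kelvin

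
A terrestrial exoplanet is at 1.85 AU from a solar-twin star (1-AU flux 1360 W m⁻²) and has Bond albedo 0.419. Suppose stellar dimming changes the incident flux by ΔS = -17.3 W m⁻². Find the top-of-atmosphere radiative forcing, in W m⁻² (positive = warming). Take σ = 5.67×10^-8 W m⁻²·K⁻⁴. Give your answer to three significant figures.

By the inverse-square law, S = 1360/1.85² = 397.4 W m⁻².
TOA radiative forcing: ΔF = (1−α)ΔS/4 = 0.581·(-17.3)/4 = -2.513 W m⁻².

-2.51 W m⁻²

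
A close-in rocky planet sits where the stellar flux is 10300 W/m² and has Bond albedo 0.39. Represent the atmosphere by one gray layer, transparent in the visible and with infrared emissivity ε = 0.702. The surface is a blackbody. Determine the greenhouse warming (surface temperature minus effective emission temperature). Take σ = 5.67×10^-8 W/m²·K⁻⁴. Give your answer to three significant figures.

46.6 K

The planet radiates to space at T_e = [S(1−α)/(4σ)]^(1/4) = 408.0 K.
Surface balance with a leaky layer gives σT_s⁴ = σT_e⁴·2/(2−ε), so T_s = T_e·[2/(2−0.702)]^(1/4) = 454.5 K.
T_s − T_e = 454.5 − 408.0 = 46.57 K.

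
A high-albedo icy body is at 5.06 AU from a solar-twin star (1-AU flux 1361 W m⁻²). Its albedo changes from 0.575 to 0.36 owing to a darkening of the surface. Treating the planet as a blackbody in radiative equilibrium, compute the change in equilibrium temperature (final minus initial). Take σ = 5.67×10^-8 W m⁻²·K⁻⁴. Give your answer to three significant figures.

10.8 K

Flux at the orbit: S = 1361/(5.06)² = 53.16 W m⁻².
With α = 0.575, T₁ = 99.90 K.
After:  T₂ = [53.16·0.64/(4σ)]^(1/4) = 110.7 K.
Change: 110.7 − 99.90 = 10.77 K.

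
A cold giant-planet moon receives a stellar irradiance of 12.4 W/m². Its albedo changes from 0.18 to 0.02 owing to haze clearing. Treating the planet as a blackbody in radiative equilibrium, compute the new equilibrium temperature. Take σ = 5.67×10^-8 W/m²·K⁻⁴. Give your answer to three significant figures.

85.6 K

T₂ = [S(1−α₂)/(4σ)]^(1/4) = [12.40·0.98/(4σ)]^(1/4) = 85.56 K.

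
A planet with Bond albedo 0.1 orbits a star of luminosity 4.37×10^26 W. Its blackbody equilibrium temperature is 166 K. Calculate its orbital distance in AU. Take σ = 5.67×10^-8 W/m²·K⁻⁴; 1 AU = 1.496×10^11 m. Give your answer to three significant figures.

The flux needed for this T is 4σT⁴/(1−0.1) = 191.4 W/m².
From L = 4πd²S, d = √(4.37×10^26/(4π·191.4)) = 4.263×10^11 m = 2.850 AU.

2.85 AU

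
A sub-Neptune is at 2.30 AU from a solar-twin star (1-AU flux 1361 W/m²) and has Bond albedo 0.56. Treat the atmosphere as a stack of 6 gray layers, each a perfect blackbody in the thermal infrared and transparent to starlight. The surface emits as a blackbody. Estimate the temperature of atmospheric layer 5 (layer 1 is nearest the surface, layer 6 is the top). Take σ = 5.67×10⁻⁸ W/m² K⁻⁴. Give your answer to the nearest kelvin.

Irradiance scales as 1/d², so S = 1361 W/m² × (1/2.30)² = 257.3 W/m².
OLR = S(1−α)/4 = 28.30 W/m²; the top layer radiates at T_e = 149.5 K.
Each opaque layer satisfies 2T_j⁴ = T_{j−1}⁴ + T_{j+1}⁴, giving T_k⁴ = (N+1−k)T_e⁴.
T_5 = (2)^(1/4)·149.5 = 177.8 K.

178 K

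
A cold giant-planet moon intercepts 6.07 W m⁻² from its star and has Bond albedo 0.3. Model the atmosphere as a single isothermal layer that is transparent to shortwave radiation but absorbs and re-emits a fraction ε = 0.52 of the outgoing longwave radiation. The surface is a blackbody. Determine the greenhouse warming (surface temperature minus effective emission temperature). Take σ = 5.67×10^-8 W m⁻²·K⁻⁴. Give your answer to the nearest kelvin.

The planet radiates to space at T_e = [S(1−α)/(4σ)]^(1/4) = 65.79 K.
The surface balance (absorbed SW + ε·downward IR = σT_s⁴) with T_a⁴ = T_s⁴/2 reduces to T_s = T_e·[2/(2−ε)]^¼ = 70.93 K.
The atmosphere warms the surface by 5.144 K.

5 K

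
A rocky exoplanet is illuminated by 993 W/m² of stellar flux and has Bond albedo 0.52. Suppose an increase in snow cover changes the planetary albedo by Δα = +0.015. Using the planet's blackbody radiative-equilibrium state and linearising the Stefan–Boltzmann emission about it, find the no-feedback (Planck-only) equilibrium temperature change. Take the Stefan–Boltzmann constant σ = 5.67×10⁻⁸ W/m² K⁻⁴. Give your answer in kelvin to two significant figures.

Reference equilibrium: T_e = [S(1−α)/(4σ)]^(1/4) = 214.1 K.
ΔF = −(S/4)Δα = −(993.0/4)×(+0.015) = -3.724 W/m².
Planck response: λ_P = 4σT_e³ = 4·5.67×10⁻⁸·(214.1)³ = 2.226 W/m²/K.
Hence the no-feedback warming is ΔF/(4σT_e³) = -1.67 K.

-1.7 kelvin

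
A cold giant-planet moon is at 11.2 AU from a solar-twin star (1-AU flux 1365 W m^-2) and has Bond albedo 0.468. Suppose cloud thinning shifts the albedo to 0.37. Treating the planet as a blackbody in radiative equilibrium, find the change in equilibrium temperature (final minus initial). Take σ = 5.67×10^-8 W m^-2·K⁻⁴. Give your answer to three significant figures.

3.07 K

By the inverse-square law, S = 1365/11.2² = 10.88 W m^-2.
Initial: T₁ = [S(1−0.468)/(4σ)]^(1/4) = 71.08 K.
After:  T₂ = [10.88·0.63/(4σ)]^(1/4) = 74.15 K.
Change: 74.15 − 71.08 = 3.069 K.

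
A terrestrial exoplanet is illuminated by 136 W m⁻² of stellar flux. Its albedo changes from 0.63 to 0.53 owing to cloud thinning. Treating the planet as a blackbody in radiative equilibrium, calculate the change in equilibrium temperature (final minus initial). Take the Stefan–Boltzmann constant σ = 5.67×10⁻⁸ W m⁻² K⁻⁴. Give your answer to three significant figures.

With α = 0.63, T₁ = 122.0 K.
Final:   T₂ = [S(1−0.53)/(4σ)]^(1/4) = 129.6 K.
ΔT = T₂ − T₁ = 7.522 K.

7.52 K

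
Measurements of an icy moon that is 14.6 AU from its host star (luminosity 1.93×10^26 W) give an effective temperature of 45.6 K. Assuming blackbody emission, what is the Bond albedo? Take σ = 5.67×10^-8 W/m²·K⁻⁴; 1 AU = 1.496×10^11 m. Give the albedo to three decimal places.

0.695

Orbital distance: d = 14.6 AU = 2.184×10^12 m.
S = L/(4πd²) = 3.219 W/m².
Rearranging the radiative balance, α = 1 − 4σT⁴/S.
σT⁴ = 0.2452 W/m², so 4σT⁴ = 0.9806 W/m².
Hence α = 1 − 0.9806/3.219 = 0.6954.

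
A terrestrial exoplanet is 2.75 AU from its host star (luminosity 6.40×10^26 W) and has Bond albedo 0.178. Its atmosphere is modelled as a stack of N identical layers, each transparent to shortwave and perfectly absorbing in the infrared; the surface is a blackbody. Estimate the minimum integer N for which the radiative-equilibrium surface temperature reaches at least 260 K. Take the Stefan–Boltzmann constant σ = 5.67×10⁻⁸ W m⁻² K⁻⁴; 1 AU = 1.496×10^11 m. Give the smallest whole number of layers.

d = 2.75 × 1.496×10^11 m = 4.114×10^11 m.
Flux at the orbit: S = L/(4πd²) = 6.40×10^26/(4π·(4.11×10^11)²) = 300.9 W m⁻².
OLR = S(1−α)/4 = 61.84 W m⁻²; the top layer radiates at T_e = 181.7 K.
Need (N+1)T_e⁴ ≥ T_s⁴, i.e. N+1 ≥ (260/181.7)⁴ = 4.190.
The minimum whole number is N = 4.

4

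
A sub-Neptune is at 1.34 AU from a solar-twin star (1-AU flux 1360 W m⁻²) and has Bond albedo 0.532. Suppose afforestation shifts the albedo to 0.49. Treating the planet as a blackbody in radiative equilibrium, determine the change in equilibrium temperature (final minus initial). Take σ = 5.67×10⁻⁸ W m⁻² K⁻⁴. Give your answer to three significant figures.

By the inverse-square law, S = 1360/1.34² = 757.4 W m⁻².
Initial: T₁ = [S(1−0.532)/(4σ)]^(1/4) = 198.8 K.
With α = 0.49, T₂ = 203.1 K.
ΔT = T₂ − T₁ = 4.318 K.

4.32 kelvin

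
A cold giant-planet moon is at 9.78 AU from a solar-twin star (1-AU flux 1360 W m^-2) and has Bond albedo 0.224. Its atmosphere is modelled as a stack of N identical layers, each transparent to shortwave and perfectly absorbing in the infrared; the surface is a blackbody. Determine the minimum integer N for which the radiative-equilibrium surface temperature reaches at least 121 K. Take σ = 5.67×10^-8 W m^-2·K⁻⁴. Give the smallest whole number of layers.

By the inverse-square law, S = 1360/9.78² = 14.22 W m^-2.
The effective emission temperature is T_e = [S(1−α)/(4σ)]^¼ = 83.52 K.
T_s = (N+1)^(1/4)·T_e ≥ 121 K requires N+1 ≥ (T_s/T_e)⁴ = (121/83.52)⁴ = 4.406.
So N ≥ 3.406; the smallest integer is N = 4.

4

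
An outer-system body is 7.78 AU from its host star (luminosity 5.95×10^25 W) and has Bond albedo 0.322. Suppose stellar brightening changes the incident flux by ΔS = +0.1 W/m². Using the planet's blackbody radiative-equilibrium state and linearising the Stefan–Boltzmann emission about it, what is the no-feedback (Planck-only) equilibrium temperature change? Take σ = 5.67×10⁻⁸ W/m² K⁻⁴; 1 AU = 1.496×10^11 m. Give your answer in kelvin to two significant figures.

Orbital distance: d = 7.78 AU = 1.164×10^12 m.
Flux at the orbit: S = L/(4πd²) = 5.95×10^25/(4π·(1.16×10^12)²) = 3.495 W/m².
Unperturbed T_e = [3.495·(1−0.322)/(4σ)]^¼ = 56.85 K.
TOA radiative forcing: ΔF = (1−α)ΔS/4 = 0.678·(+0.1)/4 = 0.01695 W/m².
Planck response: λ_P = 4σT_e³ = 4·5.67×10⁻⁸·(56.85)³ = 0.04168 W/m²/K.
So ΔT₀ = 0.01695/0.04168 = 0.407 K.

0.41 kelvin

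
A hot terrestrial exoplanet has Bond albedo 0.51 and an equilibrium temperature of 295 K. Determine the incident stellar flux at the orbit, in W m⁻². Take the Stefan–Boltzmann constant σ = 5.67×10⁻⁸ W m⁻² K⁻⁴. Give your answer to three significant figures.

3510 W m⁻²

Invert the energy balance for S: S = 4σT⁴/(1−α).
σT⁴ = 5.67×10⁻⁸·(295)⁴ = 429.4 W m⁻².
So S = 4×429.4/(1−0.51) = 3505 W m⁻².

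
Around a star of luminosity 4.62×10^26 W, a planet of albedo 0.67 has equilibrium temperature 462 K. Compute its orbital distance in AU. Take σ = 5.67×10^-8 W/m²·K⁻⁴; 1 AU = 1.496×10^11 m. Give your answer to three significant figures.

Required flux: S = 4σT⁴/(1−α) = 31310 W/m².
From L = 4πd²S, d = √(4.62×10^26/(4π·31310)) = 3.427×10^10 m = 0.2291 AU.

0.229 AU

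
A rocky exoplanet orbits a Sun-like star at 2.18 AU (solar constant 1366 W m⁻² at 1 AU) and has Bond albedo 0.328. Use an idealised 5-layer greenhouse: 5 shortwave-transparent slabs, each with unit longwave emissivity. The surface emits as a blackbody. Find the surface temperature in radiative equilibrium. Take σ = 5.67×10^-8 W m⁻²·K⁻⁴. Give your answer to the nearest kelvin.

Flux at the orbit: S = 1366/(2.18)² = 287.4 W m⁻².
OLR = S(1−α)/4 = 48.29 W m⁻²; the top layer radiates at T_e = 170.8 K.
With N = 5 opaque layers, T_s = (N+1)^(1/4)·T_e = 6^(1/4)·170.8 = 267.4 K.

267 K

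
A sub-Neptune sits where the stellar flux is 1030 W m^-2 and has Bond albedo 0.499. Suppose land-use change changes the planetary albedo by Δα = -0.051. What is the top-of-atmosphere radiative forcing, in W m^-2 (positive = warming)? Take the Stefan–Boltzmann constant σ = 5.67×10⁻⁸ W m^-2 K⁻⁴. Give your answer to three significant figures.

13.1 W m^-2

TOA radiative forcing: ΔF = −S·Δα/4 = −1030·(-0.051)/4 = 13.13 W m^-2.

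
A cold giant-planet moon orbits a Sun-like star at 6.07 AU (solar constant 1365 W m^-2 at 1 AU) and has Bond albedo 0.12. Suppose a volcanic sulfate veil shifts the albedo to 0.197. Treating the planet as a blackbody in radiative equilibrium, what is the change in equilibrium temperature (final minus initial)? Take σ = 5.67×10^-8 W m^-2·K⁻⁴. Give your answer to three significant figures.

-2.48 K

Flux at the orbit: S = 1365/(6.07)² = 37.05 W m^-2.
With α = 0.12, T₁ = 109.5 K.
With α = 0.197, T₂ = 107.0 K.
Change: 107.0 − 109.5 = -2.478 K.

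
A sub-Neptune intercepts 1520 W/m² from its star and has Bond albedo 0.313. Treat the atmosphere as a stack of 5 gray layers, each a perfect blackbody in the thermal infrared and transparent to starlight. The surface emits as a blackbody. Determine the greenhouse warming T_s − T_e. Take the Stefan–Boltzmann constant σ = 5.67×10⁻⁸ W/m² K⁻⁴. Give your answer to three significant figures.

147 K

Top-of-atmosphere balance: σT_e⁴ = S(1−α)/4 = 261.1 W/m² → T_e = 260.5 K.
Surface: T_s = (6)^¼·T_e = 407.7 K.
Warming: T_s − T_e = 147.2 K.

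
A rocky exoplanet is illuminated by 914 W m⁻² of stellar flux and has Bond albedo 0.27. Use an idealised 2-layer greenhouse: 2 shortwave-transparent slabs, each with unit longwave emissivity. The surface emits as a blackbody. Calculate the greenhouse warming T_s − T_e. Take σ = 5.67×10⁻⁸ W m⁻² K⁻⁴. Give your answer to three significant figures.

The effective emission temperature is T_e = [S(1−α)/(4σ)]^¼ = 232.9 K.
T_s = (N+1)^(1/4)·T_e = 306.5 K.
So the greenhouse effect raises the surface by 306.5 − 232.9 = 73.61 K.

73.6 kelvin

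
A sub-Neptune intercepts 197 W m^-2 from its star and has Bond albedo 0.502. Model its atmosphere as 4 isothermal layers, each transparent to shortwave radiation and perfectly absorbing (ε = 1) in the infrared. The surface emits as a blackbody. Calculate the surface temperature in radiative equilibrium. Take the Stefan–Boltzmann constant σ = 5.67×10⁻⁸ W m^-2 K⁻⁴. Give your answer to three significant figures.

The effective emission temperature is T_e = [S(1−α)/(4σ)]^¼ = 144.2 K.
Layer-by-layer balance gives σT_s⁴ = (N+1)σT_e⁴, so T_s = 5^¼·144.2 = 215.7 K.

216 K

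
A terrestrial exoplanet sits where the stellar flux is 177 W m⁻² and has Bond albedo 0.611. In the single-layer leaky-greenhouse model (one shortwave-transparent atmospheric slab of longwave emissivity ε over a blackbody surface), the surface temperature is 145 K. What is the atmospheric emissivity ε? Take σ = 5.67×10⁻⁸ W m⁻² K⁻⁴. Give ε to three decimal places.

0.626

Effective temperature: T_e = [S(1−α)/(4σ)]^(1/4) = 132.0 K.
T_s⁴ = T_e⁴·2/(2−ε) → ε = 2 − 2(T_e/T_s)⁴ = 2 − 2·(132.0/145)⁴ = 0.6265.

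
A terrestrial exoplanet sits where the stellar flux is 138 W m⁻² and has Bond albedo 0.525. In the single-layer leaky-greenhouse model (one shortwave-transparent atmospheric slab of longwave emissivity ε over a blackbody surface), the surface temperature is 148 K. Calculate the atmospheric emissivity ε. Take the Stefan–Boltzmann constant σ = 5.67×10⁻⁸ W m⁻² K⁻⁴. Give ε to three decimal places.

TOA balance gives T_e = 130.4 K.
T_s⁴ = T_e⁴·2/(2−ε) → ε = 2 − 2(T_e/T_s)⁴ = 2 − 2·(130.4/148)⁴ = 0.7952.

0.795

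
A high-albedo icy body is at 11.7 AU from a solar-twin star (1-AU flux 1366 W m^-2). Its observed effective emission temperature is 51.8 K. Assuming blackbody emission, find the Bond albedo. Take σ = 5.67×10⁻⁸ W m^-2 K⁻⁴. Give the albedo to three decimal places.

0.836

Irradiance scales as 1/d², so S = 1366 W m^-2 × (1/11.7)² = 9.979 W m^-2.
Energy balance: S(1−α)/4 = σT⁴, so 1−α = 4σT⁴/S.
σT⁴ = 0.4082 W m^-2, so 4σT⁴ = 1.633 W m^-2.
1−α = 1.633/9.979 = 0.1636, so α = 0.8364.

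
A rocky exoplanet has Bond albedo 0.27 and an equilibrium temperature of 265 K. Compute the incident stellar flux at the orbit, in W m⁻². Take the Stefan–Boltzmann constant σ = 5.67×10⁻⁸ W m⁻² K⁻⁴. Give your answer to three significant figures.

From S(1−α)/4 = σT⁴: S = 4σT⁴/(1−α).
σT⁴ = 5.67×10⁻⁸·(265)⁴ = 279.6 W m⁻².
S = 4·279.6/0.73 = 1532 W m⁻².

1530 W m⁻²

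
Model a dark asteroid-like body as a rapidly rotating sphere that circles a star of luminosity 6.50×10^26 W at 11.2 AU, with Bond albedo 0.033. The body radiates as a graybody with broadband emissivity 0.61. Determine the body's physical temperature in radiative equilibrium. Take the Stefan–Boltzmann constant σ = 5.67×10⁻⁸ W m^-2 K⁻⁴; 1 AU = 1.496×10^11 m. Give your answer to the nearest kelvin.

107 kelvin

d = 11.2 × 1.496×10^11 m = 1.676×10^12 m.
Flux at the orbit: S = L/(4πd²) = 6.50×10^26/(4π·(1.68×10^12)²) = 18.42 W m^-2.
Absorbed flux (global mean): S(1−α)/4 = 18.42·0.967/4 = 4.454 W m^-2.
Radiative balance εσT⁴ = 4.454 gives T = [4.454/(0.61·σ)]^(1/4) = 106.5 K.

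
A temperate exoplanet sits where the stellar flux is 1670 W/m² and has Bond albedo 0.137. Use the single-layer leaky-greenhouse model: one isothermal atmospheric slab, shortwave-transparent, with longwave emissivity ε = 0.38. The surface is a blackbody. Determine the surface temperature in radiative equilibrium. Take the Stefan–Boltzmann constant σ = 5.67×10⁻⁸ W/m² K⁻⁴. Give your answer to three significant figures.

The planet radiates to space at T_e = [S(1−α)/(4σ)]^(1/4) = 282.3 K.
For a single slab of emissivity ε, T_s⁴ = 2T_e⁴/(2−ε); thus T_s = 282.3·(1.235)^(1/4) = 297.6 K.

298 kelvin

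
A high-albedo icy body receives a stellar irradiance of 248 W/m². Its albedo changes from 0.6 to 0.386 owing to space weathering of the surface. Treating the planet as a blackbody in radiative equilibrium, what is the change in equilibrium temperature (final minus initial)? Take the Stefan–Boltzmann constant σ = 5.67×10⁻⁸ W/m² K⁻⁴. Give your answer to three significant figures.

Initial: T₁ = [S(1−0.6)/(4σ)]^(1/4) = 144.6 K.
Final:   T₂ = [S(1−0.386)/(4σ)]^(1/4) = 161.0 K.
ΔT = T₂ − T₁ = 16.35 K.

16.4 K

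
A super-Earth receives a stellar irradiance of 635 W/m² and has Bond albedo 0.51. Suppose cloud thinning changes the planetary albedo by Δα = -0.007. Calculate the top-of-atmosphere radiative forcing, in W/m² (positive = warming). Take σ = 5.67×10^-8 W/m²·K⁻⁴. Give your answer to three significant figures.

1.11 W/m²

ΔF = −(S/4)Δα = −(635.0/4)×(-0.007) = 1.111 W/m².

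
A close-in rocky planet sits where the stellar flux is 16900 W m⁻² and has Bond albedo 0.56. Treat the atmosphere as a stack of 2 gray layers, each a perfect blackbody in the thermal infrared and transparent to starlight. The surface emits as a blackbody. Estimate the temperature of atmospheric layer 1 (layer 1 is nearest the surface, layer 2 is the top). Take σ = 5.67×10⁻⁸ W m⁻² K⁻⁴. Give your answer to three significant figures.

OLR = S(1−α)/4 = 1859 W m⁻²; the top layer radiates at T_e = 425.5 K.
In the N-layer model, layer k (counted from the surface) has T_k = (N+1−k)^(1/4)·T_e.
With k = 1: T_1 = (2+1−1)^¼·425.5 K = 506.0 K.

506 K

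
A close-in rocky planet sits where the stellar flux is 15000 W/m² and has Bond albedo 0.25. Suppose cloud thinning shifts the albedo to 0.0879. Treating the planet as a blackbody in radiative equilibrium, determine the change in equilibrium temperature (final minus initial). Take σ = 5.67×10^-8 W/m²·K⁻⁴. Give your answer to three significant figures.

23.7 K

With α = 0.25, T₁ = 471.9 K.
Final:   T₂ = [S(1−0.0879)/(4σ)]^(1/4) = 495.6 K.
ΔT = T₂ − T₁ = 23.66 K.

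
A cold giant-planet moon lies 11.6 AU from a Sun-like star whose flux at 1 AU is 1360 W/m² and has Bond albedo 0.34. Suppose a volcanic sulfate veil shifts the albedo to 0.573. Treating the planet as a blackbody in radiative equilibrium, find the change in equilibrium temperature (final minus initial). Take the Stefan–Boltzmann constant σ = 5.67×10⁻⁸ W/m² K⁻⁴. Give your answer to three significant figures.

Flux at the orbit: S = 1360/(11.6)² = 10.11 W/m².
With α = 0.34, T₁ = 73.64 K.
With α = 0.573, T₂ = 66.05 K.
ΔT = T₂ − T₁ = -7.596 K.

-7.60 K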